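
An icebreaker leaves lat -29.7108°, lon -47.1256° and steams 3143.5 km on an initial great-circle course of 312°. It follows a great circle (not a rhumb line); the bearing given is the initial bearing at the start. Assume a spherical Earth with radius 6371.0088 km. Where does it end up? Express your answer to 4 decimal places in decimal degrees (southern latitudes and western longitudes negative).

The arc subtends δ = 3143.5/6371.0088 = 0.493407 rad at the centre.
Start latitude φ₁ = -0.518551 rad; initial bearing θ = 5.445427 rad.
sin φ₂ = sin φ₁ cos δ + cos φ₁ sin δ cos θ = (-0.495622)(0.880724) + (0.868538)(0.473629)(0.669131) = -0.161250
φ₂ = asin(-0.161250) = -0.161957 rad = -9.2794°.
Δλ = atan2( sin θ sin δ cos φ₁ , cos δ − sin φ₁ sin φ₂ ) = atan2(-0.305704, 0.800805) = -0.364671 rad = -20.8941°.
λ₂ = -47.1256° + -20.8941° = -68.0197°.

latitude -9.2794°, longitude -68.0197°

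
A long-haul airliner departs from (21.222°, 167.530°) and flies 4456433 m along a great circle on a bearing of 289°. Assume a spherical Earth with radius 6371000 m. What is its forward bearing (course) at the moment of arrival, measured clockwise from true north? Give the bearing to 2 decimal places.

Angular distance δ = d/R = 4456433 / 6371000 = 0.699487 rad.
Start latitude φ₁ = 0.370394 rad; initial bearing θ = 5.044002 rad.
Applying the spherical law of cosines for sides, sin φ₂ = sin φ₁ cos δ + cos φ₁ sin δ cos θ = 0.472373, so φ₂ = 28.188°.
For the longitude increment, Δλ = atan2( sin θ sin δ cos φ₁, cos δ − sin φ₁ sin φ₂ ) = atan2(-0.567466, 0.594182) = -43.683°.
λ₂ = λ₁ + Δλ = 123.847°.
The forward bearing on arrival equals the back-azimuth from the destination plus 180°.
Back-azimuth from P₂ (28.19°, 123.85°) to P₁ (21.22°, 167.53°), with Δλ' = λ₁ − λ₂ = 43.68°: atan2( sin Δλ' cos φ₁ , cos φ₂ sin φ₁ − sin φ₂ cos φ₁ cos Δλ' ) = 89.95°.
Final bearing = (89.95° + 180°) mod 360° = 269.95°.

final bearing 269.95°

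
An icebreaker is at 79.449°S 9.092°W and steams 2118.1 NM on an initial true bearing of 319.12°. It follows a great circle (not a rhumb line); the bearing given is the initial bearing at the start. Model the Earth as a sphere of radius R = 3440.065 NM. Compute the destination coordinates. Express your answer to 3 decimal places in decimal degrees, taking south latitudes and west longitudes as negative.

Central angle δ = d/R = 0.615715 rad.
With φ₁ = -79.449° = -1.386647 rad and θ = 319.12° = 5.569695 rad:
sin φ₂ = sin φ₁ cos δ + cos φ₁ sin δ cos θ = (-0.983092)(0.816361) + (0.183111)(0.577542)(0.756082) = -0.722599
φ₂ = asin(-0.722599) = -0.807555 rad = -46.269°.
For the longitude increment, Δλ = atan2( sin θ sin δ cos φ₁, cos δ − sin φ₁ sin φ₂ ) = atan2(-0.069214, 0.105979) = -33.148°.
λ₂ = λ₁ + Δλ = -42.240°.

latitude -46.269°, longitude -42.240°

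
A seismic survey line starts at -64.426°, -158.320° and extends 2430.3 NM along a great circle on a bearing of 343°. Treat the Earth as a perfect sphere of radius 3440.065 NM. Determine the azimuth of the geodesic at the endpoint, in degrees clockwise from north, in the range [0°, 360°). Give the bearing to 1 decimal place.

δ = 2430.3/3440.065 = 0.706469 rad (40.4777°).
With φ₁ = -64.426° = -1.124446 rad and θ = 343° = 5.986479 rad:
sin φ₂ = sin φ₁ cos δ + cos φ₁ sin δ cos θ = (-0.902029)(0.760659) + (0.431676)(0.649152)(0.956305) = -0.418157
φ₂ = asin(-0.418157) = -0.431415 rad = -24.718°.
For the longitude increment, Δλ = atan2( sin θ sin δ cos φ₁, cos δ − sin φ₁ sin φ₂ ) = atan2(-0.081929, 0.383470) = -12.060°.
λ₂ = λ₁ + Δλ = -170.380°.
The forward bearing on arrival equals the back-azimuth from the destination plus 180°.
Back-azimuth from P₂ (-24.7°, -170.4°) to P₁ (-64.4°, -158.3°), with Δλ' = λ₁ − λ₂ = 12.1°: atan2( sin Δλ' cos φ₁ , cos φ₂ sin φ₁ − sin φ₂ cos φ₁ cos Δλ' ) = 172.0°.
Final bearing = (172.0° + 180°) mod 360° = 352.0°.

final bearing 352.0°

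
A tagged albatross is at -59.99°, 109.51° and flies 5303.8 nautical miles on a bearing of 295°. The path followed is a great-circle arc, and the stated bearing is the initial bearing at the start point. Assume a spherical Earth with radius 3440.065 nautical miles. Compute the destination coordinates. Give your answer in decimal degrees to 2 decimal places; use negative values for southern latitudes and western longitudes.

latitude 10.73°, longitude 42.28°

Angular distance δ = d/R = 5303.8 / 3440.065 = 1.541773 rad.
Converting: φ₁ = -1.047023 rad, θ = 5.148721 rad.
Destination latitude: φ₂ = arcsin( sin φ₁ cos δ + cos φ₁ sin δ cos θ ) = arcsin(0.186155) = 10.73°.
Δλ = atan2( sin θ sin δ cos φ₁ , cos δ − sin φ₁ sin φ₂ ) = atan2(-0.453100, 0.190218) = -1.173326 rad = -67.23°.
Hence λ₂ = 109.51° + -67.23° = 42.28°.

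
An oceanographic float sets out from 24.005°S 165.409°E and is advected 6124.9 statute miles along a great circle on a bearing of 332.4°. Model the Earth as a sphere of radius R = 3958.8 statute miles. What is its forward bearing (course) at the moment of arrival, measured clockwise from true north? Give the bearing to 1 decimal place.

final bearing 315.2°

Central angle δ = d/R = 1.547161 rad.
Converting: φ₁ = -0.418966 rad, θ = 5.801474 rad.
Applying the spherical law of cosines for sides, sin φ₂ = sin φ₁ cos δ + cos φ₁ sin δ cos θ = 0.799715, so φ₂ = 53.103°.
Then Δλ = atan2(-0.423107, 0.348971) = -0.881127 rad, from sin θ sin δ cos φ₁ over cos δ − sin φ₁ sin φ₂.
λ₂ = λ₁ + Δλ = 114.924°.
The forward bearing on arrival equals the back-azimuth from the destination plus 180°.
Back-azimuth from P₂ (53.1°, 114.9°) to P₁ (-24.0°, 165.4°), with Δλ' = λ₁ − λ₂ = 50.5°: atan2( sin Δλ' cos φ₁ , cos φ₂ sin φ₁ − sin φ₂ cos φ₁ cos Δλ' ) = 135.2°.
Final bearing = (135.2° + 180°) mod 360° = 315.2°.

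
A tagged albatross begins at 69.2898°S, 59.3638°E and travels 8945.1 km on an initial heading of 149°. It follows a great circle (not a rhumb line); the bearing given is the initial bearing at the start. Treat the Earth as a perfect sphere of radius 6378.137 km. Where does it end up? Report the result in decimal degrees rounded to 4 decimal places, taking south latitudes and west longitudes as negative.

Angular distance δ = d/R = 8945.1 / 6378.137 = 1.402463 rad.
With φ₁ = -69.2898° = -1.209335 rad and θ = 149° = 2.600541 rad:
sin φ₂ = sin φ₁ cos δ + cos φ₁ sin δ cos θ = (-0.935381)(0.167540) + (0.353641)(0.985865)(-0.857167) = -0.455559
φ₂ = asin(-0.455559) = -0.473000 rad = -27.1009°.
For the longitude increment, Δλ = atan2( sin θ sin δ cos φ₁, cos δ − sin φ₁ sin φ₂ ) = atan2(0.179564, -0.258581) = 145.2231°.
λ₂ = 59.3638° + 145.2231° = 204.5869°, normalized to (−180°, 180°] → -155.4131°.

latitude -27.1009°, longitude -155.4131°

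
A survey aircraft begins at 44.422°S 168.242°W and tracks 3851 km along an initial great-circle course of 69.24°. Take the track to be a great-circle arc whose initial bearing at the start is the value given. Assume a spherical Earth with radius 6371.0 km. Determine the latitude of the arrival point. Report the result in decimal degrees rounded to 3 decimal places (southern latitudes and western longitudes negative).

The arc subtends δ = 3851/6371 = 0.604458 rad at the centre.
Start latitude φ₁ = -0.775310 rad; initial bearing θ = 1.208466 rad.
Applying the spherical law of cosines for sides, sin φ₂ = sin φ₁ cos δ + cos φ₁ sin δ cos θ = -0.432045, so φ₂ = -25.597°.
Then Δλ = atan2(0.379540, 0.520406) = 0.630131 rad, from sin θ sin δ cos φ₁ over cos δ − sin φ₁ sin φ₂.
λ₂ = -168.242° + 36.104° = -132.138°.

latitude -25.597°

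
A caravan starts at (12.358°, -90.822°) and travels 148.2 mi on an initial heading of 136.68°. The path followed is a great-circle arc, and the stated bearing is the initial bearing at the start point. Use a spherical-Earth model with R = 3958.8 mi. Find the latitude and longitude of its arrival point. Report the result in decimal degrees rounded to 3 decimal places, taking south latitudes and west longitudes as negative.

The arc subtends δ = 148.2/3958.8 = 0.037436 rad at the centre.
With φ₁ = 12.358° = 0.215688 rad and θ = 136.68° = 2.385516 rad:
Destination latitude: φ₂ = arcsin( sin φ₁ cos δ + cos φ₁ sin δ cos θ ) = arcsin(0.187271) = 10.794°.
Then Δλ = atan2(0.025083, 0.959220) = 0.026143 rad, from sin θ sin δ cos φ₁ over cos δ − sin φ₁ sin φ₂.
λ₂ = λ₁ + Δλ = -89.324°.

latitude 10.794°, longitude -89.324°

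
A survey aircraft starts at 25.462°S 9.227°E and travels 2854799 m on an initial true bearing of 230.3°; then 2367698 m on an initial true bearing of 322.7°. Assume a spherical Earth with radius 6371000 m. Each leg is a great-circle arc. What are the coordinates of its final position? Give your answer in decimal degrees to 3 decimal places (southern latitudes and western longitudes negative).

latitude -21.791°, longitude -30.114°

Apply the spherical direct solution leg by leg, carrying full precision between legs.
Leg 1: from (-25.462°, 9.227°), δ = 2854799/6371000 = 0.448093 rad, θ = 230.3° → φ = -39.593°, λ = -16.404°.
Leg 2: from (-39.593°, -16.404°), δ = 2367698/6371000 = 0.371637 rad, θ = 322.7° → φ = -21.791°, λ = -30.114°.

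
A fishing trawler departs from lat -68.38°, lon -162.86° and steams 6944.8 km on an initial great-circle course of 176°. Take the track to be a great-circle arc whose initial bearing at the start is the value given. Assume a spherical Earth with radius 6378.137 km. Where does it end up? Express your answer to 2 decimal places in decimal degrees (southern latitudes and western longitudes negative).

latitude -49.16°, longitude 11.72°

δ = 6944.8/6378.137 = 1.088845 rad (62.3862°).
With φ₁ = -68.38° = -1.193456 rad and θ = 176° = 3.071779 rad:
sin φ₂ = sin φ₁ cos δ + cos φ₁ sin δ cos θ = (-0.929648)(0.463509) + (0.368449)(0.886092)(-0.997564) = -0.756585
φ₂ = asin(-0.756585) = -0.858075 rad = -49.16°.
For the longitude increment, Δλ = atan2( sin θ sin δ cos φ₁, cos δ − sin φ₁ sin φ₂ ) = atan2(0.022774, -0.239848) = 174.58°.
λ₂ = -162.86° + 174.58° = 11.72°.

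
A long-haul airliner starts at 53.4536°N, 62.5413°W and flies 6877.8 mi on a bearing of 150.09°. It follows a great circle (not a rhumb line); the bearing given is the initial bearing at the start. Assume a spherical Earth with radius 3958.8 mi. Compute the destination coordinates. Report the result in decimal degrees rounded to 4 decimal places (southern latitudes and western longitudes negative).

latitude -39.9563°, longitude -22.6368°

Angular distance δ = d/R = 6877.8 / 3958.8 = 1.737345 rad.
With φ₁ = 53.4536° = 0.932941 rad and θ = 150.09° = 2.619565 rad:
Applying the spherical law of cosines for sides, sin φ₂ = sin φ₁ cos δ + cos φ₁ sin δ cos θ = -0.642203, so φ₂ = -39.9563°.
For the longitude increment, Δλ = atan2( sin θ sin δ cos φ₁, cos δ − sin φ₁ sin φ₂ ) = atan2(0.292818, 0.350150) = 39.9045°.
λ₂ = -62.5413° + 39.9045° = -22.6368°.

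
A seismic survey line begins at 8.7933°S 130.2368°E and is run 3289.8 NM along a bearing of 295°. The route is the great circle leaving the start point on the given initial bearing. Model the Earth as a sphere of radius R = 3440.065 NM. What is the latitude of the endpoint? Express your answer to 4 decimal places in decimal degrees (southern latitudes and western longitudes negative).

latitude 14.6621°

δ = 3289.8/3440.065 = 0.956319 rad (54.7931°).
Start latitude φ₁ = -0.153472 rad; initial bearing θ = 5.148721 rad.
Destination latitude: φ₂ = arcsin( sin φ₁ cos δ + cos φ₁ sin δ cos θ ) = arcsin(0.253118) = 14.6621°.
Then Δλ = atan2(-0.731818, 0.615226) = -0.871737 rad, from sin θ sin δ cos φ₁ over cos δ − sin φ₁ sin φ₂.
λ₂ = 130.2368° + -49.9468° = 80.2900°.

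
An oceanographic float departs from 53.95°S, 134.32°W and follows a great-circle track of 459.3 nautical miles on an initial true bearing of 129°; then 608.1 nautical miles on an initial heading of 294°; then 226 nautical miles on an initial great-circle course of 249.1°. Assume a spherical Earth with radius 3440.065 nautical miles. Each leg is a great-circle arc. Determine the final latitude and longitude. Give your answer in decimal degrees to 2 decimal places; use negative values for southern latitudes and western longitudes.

latitude -54.30°, longitude -144.53°

Apply the spherical direct solution leg by leg, carrying full precision between legs.
Leg 1: from (-53.95°, -134.32°), δ = 459.3/3440.065 = 0.133515 rad, θ = 129° → φ = -58.28°, λ = -122.97°.
Leg 2: from (-58.28°, -122.97°), δ = 608.1/3440.065 = 0.176770 rad, θ = 294° → φ = -53.11°, λ = -138.49°.
Leg 3: from (-53.11°, -138.49°), δ = 226/3440.065 = 0.065696 rad, θ = 249.1° → φ = -54.30°, λ = -144.53°.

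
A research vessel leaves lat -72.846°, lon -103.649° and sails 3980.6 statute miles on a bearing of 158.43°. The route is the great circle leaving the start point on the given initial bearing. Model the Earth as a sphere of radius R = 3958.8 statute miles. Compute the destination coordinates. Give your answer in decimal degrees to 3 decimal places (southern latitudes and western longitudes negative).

δ = 3980.6/3958.8 = 1.005507 rad (57.6113°).
Start latitude φ₁ = -1.271403 rad; initial bearing θ = 2.765125 rad.
sin φ₂ = sin φ₁ cos δ + cos φ₁ sin δ cos θ = (-0.955515)(0.535660) + (0.294941)(0.844434)(-0.929969) = -0.743448
φ₂ = asin(-0.743448) = -0.838211 rad = -48.026°.
Δλ = atan2( sin θ sin δ cos φ₁ , cos δ − sin φ₁ sin φ₂ ) = atan2(0.091563, -0.174716) = 2.658876 rad = 152.342°.
λ₂ = λ₁ + Δλ = 48.693°.

latitude -48.026°, longitude 48.693°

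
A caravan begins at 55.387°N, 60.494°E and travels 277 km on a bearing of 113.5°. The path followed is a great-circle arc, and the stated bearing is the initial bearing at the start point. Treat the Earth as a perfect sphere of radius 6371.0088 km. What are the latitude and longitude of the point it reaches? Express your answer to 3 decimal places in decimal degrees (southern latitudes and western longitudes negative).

Angular distance δ = d/R = 277 / 6371.0088 = 0.043478 rad.
Converting: φ₁ = 0.966686 rad, θ = 1.980949 rad.
sin φ₂ = sin φ₁ cos δ + cos φ₁ sin δ cos θ = (0.823008)(0.999055) + (0.568030)(0.043465)(-0.398749) = 0.812385
φ₂ = asin(0.812385) = 0.948231 rad = 54.330°.
Then Δλ = atan2(0.022641, 0.330456) = 0.068409 rad, from sin θ sin δ cos φ₁ over cos δ − sin φ₁ sin φ₂.
Hence λ₂ = 60.494° + 3.920° = 64.414°.

latitude 54.330°, longitude 64.414°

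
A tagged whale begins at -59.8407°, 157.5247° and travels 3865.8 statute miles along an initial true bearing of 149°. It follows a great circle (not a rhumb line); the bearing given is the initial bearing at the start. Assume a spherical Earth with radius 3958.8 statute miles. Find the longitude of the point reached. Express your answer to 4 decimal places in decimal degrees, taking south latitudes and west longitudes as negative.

δ = 3865.8/3958.8 = 0.976508 rad (55.9498°).
Start latitude φ₁ = -1.044417 rad; initial bearing θ = 2.600541 rad.
sin φ₂ = sin φ₁ cos δ + cos φ₁ sin δ cos θ = (-0.864632)(0.559919) + (0.502406)(0.828547)(-0.857167) = -0.840934
φ₂ = asin(-0.840934) = -0.999008 rad = -57.2389°.
Δλ = atan2( sin θ sin δ cos φ₁ , cos δ − sin φ₁ sin φ₂ ) = atan2(0.214393, -0.167180) = 2.233086 rad = 127.9464°.
λ₂ = 157.5247° + 127.9464° = 285.4711°, normalized to (−180°, 180°] → -74.5289°.

longitude -74.5289°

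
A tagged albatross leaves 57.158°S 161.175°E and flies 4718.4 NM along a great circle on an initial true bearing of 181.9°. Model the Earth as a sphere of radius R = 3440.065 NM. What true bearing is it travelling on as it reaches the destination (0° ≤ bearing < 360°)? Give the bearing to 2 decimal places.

final bearing 358.56°

Angular distance δ = d/R = 4718.4 / 3440.065 = 1.371602 rad.
With φ₁ = -57.158° = -0.997595 rad and θ = 181.9° = 3.174754 rad:
Applying the spherical law of cosines for sides, sin φ₂ = sin φ₁ cos δ + cos φ₁ sin δ cos θ = -0.697561, so φ₂ = -44.232°.
Δλ = atan2( sin θ sin δ cos φ₁ , cos δ − sin φ₁ sin φ₂ ) = atan2(-0.017625, -0.388189) = -3.096220 rad = -177.400°.
λ₂ = 161.175° + -177.400° = -16.225°.
The forward bearing on arrival equals the back-azimuth from the destination plus 180°.
Back-azimuth from P₂ (-44.23°, -16.23°) to P₁ (-57.16°, 161.18°), with Δλ' = λ₁ − λ₂ = 177.40°: atan2( sin Δλ' cos φ₁ , cos φ₂ sin φ₁ − sin φ₂ cos φ₁ cos Δλ' ) = 178.56°.
Final bearing = (178.56° + 180°) mod 360° = 358.56°.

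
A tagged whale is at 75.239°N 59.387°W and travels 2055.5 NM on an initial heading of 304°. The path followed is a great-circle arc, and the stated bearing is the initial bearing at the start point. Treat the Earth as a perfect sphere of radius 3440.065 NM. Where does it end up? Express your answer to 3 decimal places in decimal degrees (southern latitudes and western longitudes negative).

latitude 61.595°, longitude -160.731°

δ = 2055.5/3440.065 = 0.597518 rad (34.2352°).
Converting: φ₁ = 1.313168 rad, θ = 5.305801 rad.
Destination latitude: φ₂ = arcsin( sin φ₁ cos δ + cos φ₁ sin δ cos θ ) = arcsin(0.879605) = 61.595°.
Δλ = atan2( sin θ sin δ cos φ₁ , cos δ − sin φ₁ sin φ₂ ) = atan2(-0.118835, -0.023841) = -1.768792 rad = -101.344°.
λ₂ = λ₁ + Δλ = -160.731°.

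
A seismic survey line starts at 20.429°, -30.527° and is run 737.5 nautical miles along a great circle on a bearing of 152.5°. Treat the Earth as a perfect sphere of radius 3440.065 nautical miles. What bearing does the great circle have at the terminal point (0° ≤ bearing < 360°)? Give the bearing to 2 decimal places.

Central angle δ = d/R = 0.214385 rad.
Start latitude φ₁ = 0.356553 rad; initial bearing θ = 2.661627 rad.
Applying the spherical law of cosines for sides, sin φ₂ = sin φ₁ cos δ + cos φ₁ sin δ cos θ = 0.164216, so φ₂ = 9.452°.
Δλ = atan2( sin θ sin δ cos φ₁ , cos δ − sin φ₁ sin φ₂ ) = atan2(0.092057, 0.919788) = 0.099753 rad = 5.715°.
λ₂ = λ₁ + Δλ = -24.812°.
The forward bearing on arrival equals the back-azimuth from the destination plus 180°.
Back-azimuth from P₂ (9.45°, -24.81°) to P₁ (20.43°, -30.53°), with Δλ' = λ₁ − λ₂ = -5.72°: atan2( sin Δλ' cos φ₁ , cos φ₂ sin φ₁ − sin φ₂ cos φ₁ cos Δλ' ) = 333.98°.
Final bearing = (333.98° + 180°) mod 360° = 153.98°.

final bearing 153.98°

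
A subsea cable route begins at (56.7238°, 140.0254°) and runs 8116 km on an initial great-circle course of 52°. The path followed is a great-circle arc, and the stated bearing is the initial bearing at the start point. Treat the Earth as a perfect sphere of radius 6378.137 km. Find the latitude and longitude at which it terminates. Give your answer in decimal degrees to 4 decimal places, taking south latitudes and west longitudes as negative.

latitude 34.6530°, longitude -106.2695°

Central angle δ = d/R = 1.272472 rad.
With φ₁ = 56.7238° = 0.990017 rad and θ = 52° = 0.907571 rad:
sin φ₂ = sin φ₁ cos δ + cos φ₁ sin δ cos θ = (0.836035)(0.293919) + (0.548676)(0.955830)(0.615661) = 0.568605
φ₂ = asin(0.568605) = 0.604809 rad = 34.6530°.
Then Δλ = atan2(0.413265, -0.181455) = 1.984528 rad, from sin θ sin δ cos φ₁ over cos δ − sin φ₁ sin φ₂.
λ₂ = 140.0254° + 113.7051° = 253.7305°, normalized to (−180°, 180°] → -106.2695°.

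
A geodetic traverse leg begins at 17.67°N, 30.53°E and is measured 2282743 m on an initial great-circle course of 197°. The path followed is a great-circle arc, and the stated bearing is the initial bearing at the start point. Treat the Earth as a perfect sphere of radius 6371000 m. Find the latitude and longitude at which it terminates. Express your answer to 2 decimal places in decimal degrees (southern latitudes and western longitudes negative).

latitude -2.02°, longitude 24.64°

Central angle δ = d/R = 0.358302 rad.
With φ₁ = 17.67° = 0.308400 rad and θ = 197° = 3.438299 rad:
Destination latitude: φ₂ = arcsin( sin φ₁ cos δ + cos φ₁ sin δ cos θ ) = arcsin(-0.035281) = -2.02°.
Then Δλ = atan2(-0.097693, 0.947203) = -0.102775 rad, from sin θ sin δ cos φ₁ over cos δ − sin φ₁ sin φ₂.
Hence λ₂ = 30.53° + -5.89° = 24.64°.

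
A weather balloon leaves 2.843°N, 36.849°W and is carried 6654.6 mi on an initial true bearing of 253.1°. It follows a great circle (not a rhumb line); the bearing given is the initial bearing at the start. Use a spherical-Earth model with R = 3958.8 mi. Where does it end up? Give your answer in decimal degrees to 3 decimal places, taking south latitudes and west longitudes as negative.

latitude -17.100°, longitude -132.582°

δ = 6654.6/3958.8 = 1.680964 rad (96.3121°).
Converting: φ₁ = 0.049620 rad, θ = 4.417428 rad.
sin φ₂ = sin φ₁ cos δ + cos φ₁ sin δ cos θ = (0.049599)(-0.109945) + (0.998769)(0.993938)(-0.290702) = -0.294037
φ₂ = asin(-0.294037) = -0.298448 rad = -17.100°.
Then Δλ = atan2(-0.949843, -0.095361) = -1.670857 rad, from sin θ sin δ cos φ₁ over cos δ − sin φ₁ sin φ₂.
λ₂ = -36.849° + -95.733° = -132.582°.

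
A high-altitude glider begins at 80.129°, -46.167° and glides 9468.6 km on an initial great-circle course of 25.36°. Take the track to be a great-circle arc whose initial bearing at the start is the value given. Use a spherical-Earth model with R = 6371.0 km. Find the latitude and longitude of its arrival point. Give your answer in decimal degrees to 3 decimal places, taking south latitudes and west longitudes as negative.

latitude 13.745°, longitude 107.770°

The arc subtends δ = 9468.6/6371 = 1.486203 rad at the centre.
Start latitude φ₁ = 1.398515 rad; initial bearing θ = 0.442615 rad.
Applying the spherical law of cosines for sides, sin φ₂ = sin φ₁ cos δ + cos φ₁ sin δ cos θ = 0.237598, so φ₂ = 13.745°.
Then Δλ = atan2(0.073162, -0.149588) = 2.686713 rad, from sin θ sin δ cos φ₁ over cos δ − sin φ₁ sin φ₂.
λ₂ = -46.167° + 153.937° = 107.770°.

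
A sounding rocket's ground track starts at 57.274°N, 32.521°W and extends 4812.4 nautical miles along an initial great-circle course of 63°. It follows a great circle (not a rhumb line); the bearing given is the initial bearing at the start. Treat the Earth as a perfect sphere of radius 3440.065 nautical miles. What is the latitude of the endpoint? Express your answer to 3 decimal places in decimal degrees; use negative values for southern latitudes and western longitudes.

latitude 22.687°

Angular distance δ = d/R = 4812.4 / 3440.065 = 1.398927 rad.
Converting: φ₁ = 0.999620 rad, θ = 1.099557 rad.
Applying the spherical law of cosines for sides, sin φ₂ = sin φ₁ cos δ + cos φ₁ sin δ cos θ = 0.385698, so φ₂ = 22.687°.
Then Δλ = atan2(0.474601, -0.153450) = 1.883512 rad, from sin θ sin δ cos φ₁ over cos δ − sin φ₁ sin φ₂.
λ₂ = λ₁ + Δλ = 75.396°.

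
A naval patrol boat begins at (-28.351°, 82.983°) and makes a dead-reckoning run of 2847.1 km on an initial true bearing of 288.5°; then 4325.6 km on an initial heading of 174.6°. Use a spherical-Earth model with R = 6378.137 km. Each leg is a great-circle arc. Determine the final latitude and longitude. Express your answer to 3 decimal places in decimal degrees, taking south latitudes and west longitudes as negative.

Apply the spherical direct solution leg by leg, carrying full precision between legs.
Leg 1: from (-28.351°, 82.983°), δ = 2847.1/6378.137 = 0.446384 rad, θ = 288.5° → φ = -17.926°, λ = 57.497°.
Leg 2: from (-17.926°, 57.497°), δ = 4325.6/6378.137 = 0.678192 rad, θ = 174.6° → φ = -56.507°, λ = 63.639°.

latitude -56.507°, longitude 63.639°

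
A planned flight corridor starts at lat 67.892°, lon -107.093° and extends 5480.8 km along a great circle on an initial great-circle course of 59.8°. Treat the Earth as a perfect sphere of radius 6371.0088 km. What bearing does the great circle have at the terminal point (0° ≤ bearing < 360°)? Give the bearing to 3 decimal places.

δ = 5480.8/6371.0088 = 0.860272 rad (49.2900°).
Converting: φ₁ = 1.184939 rad, θ = 1.043707 rad.
sin φ₂ = sin φ₁ cos δ + cos φ₁ sin δ cos θ = (0.926476)(0.652231) + (0.376354)(0.758020)(0.503020) = 0.747780
φ₂ = asin(0.747780) = 0.844712 rad = 48.398°.
For the longitude increment, Δλ = atan2( sin θ sin δ cos φ₁, cos δ − sin φ₁ sin φ₂ ) = atan2(0.246563, -0.040569) = 99.344°.
λ₂ = λ₁ + Δλ = -7.749°.
The forward bearing on arrival equals the back-azimuth from the destination plus 180°.
Back-azimuth from P₂ (48.398°, -7.749°) to P₁ (67.892°, -107.093°), with Δλ' = λ₁ − λ₂ = -99.344°: atan2( sin Δλ' cos φ₁ , cos φ₂ sin φ₁ − sin φ₂ cos φ₁ cos Δλ' ) = 330.665°.
Final bearing = (330.665° + 180°) mod 360° = 150.665°.

final bearing 150.665°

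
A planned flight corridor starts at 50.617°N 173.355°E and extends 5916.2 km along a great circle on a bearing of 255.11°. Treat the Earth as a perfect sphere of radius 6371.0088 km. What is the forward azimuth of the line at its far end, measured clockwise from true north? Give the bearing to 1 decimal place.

The arc subtends δ = 5916.2/6371.0088 = 0.928613 rad at the centre.
With φ₁ = 50.617° = 0.883433 rad and θ = 255.11° = 4.452509 rad:
Applying the spherical law of cosines for sides, sin φ₂ = sin φ₁ cos δ + cos φ₁ sin δ cos θ = 0.332374, so φ₂ = 19.413°.
Δλ = atan2( sin θ sin δ cos φ₁ , cos δ − sin φ₁ sin φ₂ ) = atan2(-0.491041, 0.342046) = -0.962373 rad = -55.140°.
λ₂ = 173.355° + -55.140° = 118.215°.
The forward bearing on arrival equals the back-azimuth from the destination plus 180°.
Back-azimuth from P₂ (19.4°, 118.2°) to P₁ (50.6°, 173.4°), with Δλ' = λ₁ − λ₂ = 55.1°: atan2( sin Δλ' cos φ₁ , cos φ₂ sin φ₁ − sin φ₂ cos φ₁ cos Δλ' ) = 40.6°.
Final bearing = (40.6° + 180°) mod 360° = 220.6°.

final bearing 220.6°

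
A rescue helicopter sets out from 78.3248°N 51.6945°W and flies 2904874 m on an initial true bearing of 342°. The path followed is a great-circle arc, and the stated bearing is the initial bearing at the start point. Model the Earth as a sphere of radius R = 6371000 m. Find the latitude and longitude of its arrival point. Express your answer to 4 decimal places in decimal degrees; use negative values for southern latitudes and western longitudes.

latitude 74.5814°, longitude 159.0878°

Central angle δ = d/R = 0.455953 rad.
With φ₁ = 78.3248° = 1.367026 rad and θ = 342° = 5.969026 rad:
sin φ₂ = sin φ₁ cos δ + cos φ₁ sin δ cos θ = (0.979310)(0.897842) + (0.202363)(0.440318)(0.951057) = 0.964009
φ₂ = asin(0.964009) = 1.301691 rad = 74.5814°.
Then Δλ = atan2(-0.027535, -0.046222) = -2.604340 rad, from sin θ sin δ cos φ₁ over cos δ − sin φ₁ sin φ₂.
λ₂ = -51.6945° + -149.2177° = -200.9122°, normalized to (−180°, 180°] → 159.0878°.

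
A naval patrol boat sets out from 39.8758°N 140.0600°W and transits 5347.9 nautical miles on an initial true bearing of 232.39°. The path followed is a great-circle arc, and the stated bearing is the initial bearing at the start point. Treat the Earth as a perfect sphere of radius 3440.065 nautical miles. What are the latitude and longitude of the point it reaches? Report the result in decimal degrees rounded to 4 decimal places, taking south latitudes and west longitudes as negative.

The arc subtends δ = 5347.9/3440.065 = 1.554593 rad at the centre.
Start latitude φ₁ = 0.695964 rad; initial bearing θ = 4.055971 rad.
Destination latitude: φ₂ = arcsin( sin φ₁ cos δ + cos φ₁ sin δ cos θ ) = arcsin(-0.457904) = -27.2519°.
Then Δλ = atan2(-0.607870, 0.309777) = -1.099490 rad, from sin θ sin δ cos φ₁ over cos δ − sin φ₁ sin φ₂.
λ₂ = -140.0600° + -62.9961° = -203.0561°, normalized to (−180°, 180°] → 156.9439°.

latitude -27.2519°, longitude 156.9439°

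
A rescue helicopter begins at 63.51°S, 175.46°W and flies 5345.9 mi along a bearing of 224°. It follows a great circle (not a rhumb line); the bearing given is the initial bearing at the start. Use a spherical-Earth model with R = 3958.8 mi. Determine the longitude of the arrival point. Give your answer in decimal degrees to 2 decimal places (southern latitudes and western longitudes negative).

longitude 56.48°

Angular distance δ = d/R = 5345.9 / 3958.8 = 1.350384 rad.
With φ₁ = -63.51° = -1.108459 rad and θ = 224° = 3.909538 rad:
sin φ₂ = sin φ₁ cos δ + cos φ₁ sin δ cos θ = (-0.895012)(0.218632) + (0.446042)(0.975807)(-0.719340) = -0.508771
φ₂ = asin(-0.508771) = -0.533757 rad = -30.58°.
Then Δλ = atan2(-0.302351, -0.236725) = -2.235053 rad, from sin θ sin δ cos φ₁ over cos δ − sin φ₁ sin φ₂.
λ₂ = -175.46° + -128.06° = -303.52°, normalized to (−180°, 180°] → 56.48°.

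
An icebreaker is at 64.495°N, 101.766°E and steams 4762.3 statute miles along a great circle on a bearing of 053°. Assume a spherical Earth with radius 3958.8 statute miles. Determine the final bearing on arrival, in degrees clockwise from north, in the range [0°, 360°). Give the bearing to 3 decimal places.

δ = 4762.3/3958.8 = 1.202966 rad (68.9248°).
Start latitude φ₁ = 1.125650 rad; initial bearing θ = 0.925025 rad.
Applying the spherical law of cosines for sides, sin φ₂ = sin φ₁ cos δ + cos φ₁ sin δ cos θ = 0.566351, so φ₂ = 34.496°.
Then Δλ = atan2(0.320882, -0.151567) = 2.012075 rad, from sin θ sin δ cos φ₁ over cos δ − sin φ₁ sin φ₂.
λ₂ = 101.766° + 115.283° = 217.049°, normalized to (−180°, 180°] → -142.951°.
The forward bearing on arrival equals the back-azimuth from the destination plus 180°.
Back-azimuth from P₂ (34.496°, -142.951°) to P₁ (64.495°, 101.766°), with Δλ' = λ₁ − λ₂ = 244.717°: atan2( sin Δλ' cos φ₁ , cos φ₂ sin φ₁ − sin φ₂ cos φ₁ cos Δλ' ) = 335.339°.
Final bearing = (335.339° + 180°) mod 360° = 155.339°.

final bearing 155.339°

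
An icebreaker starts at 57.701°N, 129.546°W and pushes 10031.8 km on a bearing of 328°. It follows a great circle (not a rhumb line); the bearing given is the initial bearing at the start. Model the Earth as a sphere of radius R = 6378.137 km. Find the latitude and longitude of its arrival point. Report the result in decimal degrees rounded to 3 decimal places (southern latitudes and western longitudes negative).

The arc subtends δ = 10031.8/6378.137 = 1.572842 rad at the centre.
With φ₁ = 57.701° = 1.007072 rad and θ = 328° = 5.724680 rad:
Applying the spherical law of cosines for sides, sin φ₂ = sin φ₁ cos δ + cos φ₁ sin δ cos θ = 0.451414, so φ₂ = 26.834°.
Then Δλ = atan2(-0.283155, -0.383613) = -2.505733 rad, from sin θ sin δ cos φ₁ over cos δ − sin φ₁ sin φ₂.
λ₂ = -129.546° + -143.568° = -273.114°, normalized to (−180°, 180°] → 86.886°.

latitude 26.834°, longitude 86.886°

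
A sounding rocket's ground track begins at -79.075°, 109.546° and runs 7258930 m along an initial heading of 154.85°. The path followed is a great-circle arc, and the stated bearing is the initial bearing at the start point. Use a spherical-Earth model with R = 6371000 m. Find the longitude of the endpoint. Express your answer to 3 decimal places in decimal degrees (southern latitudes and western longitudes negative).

longitude -98.387°

Angular distance δ = d/R = 7258930 / 6371000 = 1.139371 rad.
Start latitude φ₁ = -1.380119 rad; initial bearing θ = 2.702642 rad.
Applying the spherical law of cosines for sides, sin φ₂ = sin φ₁ cos δ + cos φ₁ sin δ cos θ = -0.566425, so φ₂ = -34.501°.
Then Δλ = atan2(0.073165, -0.137992) = 2.654068 rad, from sin θ sin δ cos φ₁ over cos δ − sin φ₁ sin φ₂.
λ₂ = 109.546° + 152.067° = 261.613°, normalized to (−180°, 180°] → -98.387°.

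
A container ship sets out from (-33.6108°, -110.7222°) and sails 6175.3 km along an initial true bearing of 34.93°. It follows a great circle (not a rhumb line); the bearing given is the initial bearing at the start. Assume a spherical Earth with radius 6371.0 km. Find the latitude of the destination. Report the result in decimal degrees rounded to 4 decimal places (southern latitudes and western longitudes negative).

Central angle δ = d/R = 0.969283 rad.
Start latitude φ₁ = -0.586619 rad; initial bearing θ = 0.609644 rad.
Destination latitude: φ₂ = arcsin( sin φ₁ cos δ + cos φ₁ sin δ cos θ ) = arcsin(0.249696) = 14.4595°.
Δλ = atan2( sin θ sin δ cos φ₁ , cos δ − sin φ₁ sin φ₂ ) = atan2(0.393154, 0.704110) = 0.509246 rad = 29.1777°.
Hence λ₂ = -110.7222° + 29.1777° = -81.5445°.

latitude 14.4595°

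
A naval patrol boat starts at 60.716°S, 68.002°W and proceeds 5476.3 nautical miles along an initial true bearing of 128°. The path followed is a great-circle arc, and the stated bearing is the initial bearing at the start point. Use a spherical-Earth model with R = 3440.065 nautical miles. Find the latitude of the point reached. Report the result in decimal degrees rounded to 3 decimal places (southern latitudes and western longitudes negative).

latitude -16.419°

δ = 5476.3/3440.065 = 1.591918 rad (91.2102°).
Converting: φ₁ = -1.059694 rad, θ = 2.234021 rad.
sin φ₂ = sin φ₁ cos δ + cos φ₁ sin δ cos θ = (-0.872206)(-0.021120) + (0.489139)(0.999777)(-0.615661) = -0.282656
φ₂ = asin(-0.282656) = -0.286562 rad = -16.419°.
For the longitude increment, Δλ = atan2( sin θ sin δ cos φ₁, cos δ − sin φ₁ sin φ₂ ) = atan2(0.385361, -0.267654) = 124.782°.
λ₂ = -68.002° + 124.782° = 56.780°.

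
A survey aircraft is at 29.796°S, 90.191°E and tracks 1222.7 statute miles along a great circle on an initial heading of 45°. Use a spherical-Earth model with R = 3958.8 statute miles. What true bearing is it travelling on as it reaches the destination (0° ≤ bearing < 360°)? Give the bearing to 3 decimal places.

Angular distance δ = d/R = 1222.7 / 3958.8 = 0.308856 rad.
With φ₁ = -29.796° = -0.520038 rad and θ = 45° = 0.785398 rad:
Applying the spherical law of cosines for sides, sin φ₂ = sin φ₁ cos δ + cos φ₁ sin δ cos θ = -0.286877, so φ₂ = -16.671°.
Δλ = atan2( sin θ sin δ cos φ₁ , cos δ − sin φ₁ sin φ₂ ) = atan2(0.186524, 0.810129) = 0.226296 rad = 12.966°.
λ₂ = 90.191° + 12.966° = 103.157°.
The forward bearing on arrival equals the back-azimuth from the destination plus 180°.
Back-azimuth from P₂ (-16.671°, 103.157°) to P₁ (-29.796°, 90.191°), with Δλ' = λ₁ − λ₂ = -12.966°: atan2( sin Δλ' cos φ₁ , cos φ₂ sin φ₁ − sin φ₂ cos φ₁ cos Δλ' ) = 219.833°.
Final bearing = (219.833° + 180°) mod 360° = 39.833°.

final bearing 39.833°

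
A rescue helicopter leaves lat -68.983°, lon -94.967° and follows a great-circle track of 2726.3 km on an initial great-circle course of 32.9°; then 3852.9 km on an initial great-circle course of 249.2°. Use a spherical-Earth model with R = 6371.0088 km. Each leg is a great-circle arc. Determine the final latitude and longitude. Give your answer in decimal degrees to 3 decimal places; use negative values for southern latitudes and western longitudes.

Apply the spherical direct solution leg by leg, carrying full precision between legs.
Leg 1: from (-68.983°, -94.967°), δ = 2726.3/6371.0088 = 0.427923 rad, θ = 32.9° → φ = -46.414°, λ = -75.884°.
Leg 2: from (-46.414°, -75.884°), δ = 3852.9/6371.0088 = 0.604755 rad, θ = 249.2° → φ = -47.313°, λ = -127.507°.

latitude -47.313°, longitude -127.507°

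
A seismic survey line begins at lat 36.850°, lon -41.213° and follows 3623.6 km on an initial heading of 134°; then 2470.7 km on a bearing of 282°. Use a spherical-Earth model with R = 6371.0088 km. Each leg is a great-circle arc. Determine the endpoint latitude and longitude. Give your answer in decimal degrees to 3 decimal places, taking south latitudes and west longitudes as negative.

Apply the spherical direct solution leg by leg, carrying full precision between legs.
Leg 1: from (36.850°, -41.213°), δ = 3623.6/6371.0088 = 0.568764 rad, θ = 134° → φ = 11.883°, λ = -17.890°.
Leg 2: from (11.883°, -17.890°), δ = 2470.7/6371.0088 = 0.387804 rad, θ = 282° → φ = 15.519°, λ = -40.465°.

latitude 15.519°, longitude -40.465°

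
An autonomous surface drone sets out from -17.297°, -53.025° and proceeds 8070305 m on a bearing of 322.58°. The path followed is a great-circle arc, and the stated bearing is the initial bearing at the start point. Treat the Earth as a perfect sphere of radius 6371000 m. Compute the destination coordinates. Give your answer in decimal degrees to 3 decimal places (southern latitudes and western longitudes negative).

δ = 8070305/6371000 = 1.266725 rad (72.5780°).
Converting: φ₁ = -0.301890 rad, θ = 5.630083 rad.
Applying the spherical law of cosines for sides, sin φ₂ = sin φ₁ cos δ + cos φ₁ sin δ cos θ = 0.634479, so φ₂ = 39.381°.
Then Δλ = atan2(-0.553558, 0.488053) = -0.848203 rad, from sin θ sin δ cos φ₁ over cos δ − sin φ₁ sin φ₂.
λ₂ = -53.025° + -48.598° = -101.623°.

latitude 39.381°, longitude -101.623°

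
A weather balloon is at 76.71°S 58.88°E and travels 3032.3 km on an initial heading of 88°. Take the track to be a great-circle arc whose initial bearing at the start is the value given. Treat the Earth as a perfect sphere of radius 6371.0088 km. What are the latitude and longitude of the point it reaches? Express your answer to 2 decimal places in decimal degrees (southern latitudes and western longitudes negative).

latitude -59.47°, longitude 123.23°

The arc subtends δ = 3032.3/6371.0088 = 0.475953 rad at the centre.
Start latitude φ₁ = -1.338842 rad; initial bearing θ = 1.535890 rad.
Destination latitude: φ₂ = arcsin( sin φ₁ cos δ + cos φ₁ sin δ cos θ ) = arcsin(-0.861376) = -59.47°.
Then Δλ = atan2(0.105263, 0.050549) = 1.123104 rad, from sin θ sin δ cos φ₁ over cos δ − sin φ₁ sin φ₂.
λ₂ = 58.88° + 64.35° = 123.23°.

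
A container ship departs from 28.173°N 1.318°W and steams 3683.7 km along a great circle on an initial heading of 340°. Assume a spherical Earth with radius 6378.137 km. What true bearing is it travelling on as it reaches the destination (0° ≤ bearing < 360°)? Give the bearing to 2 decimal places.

final bearing 325.35°

Angular distance δ = d/R = 3683.7 / 6378.137 = 0.577551 rad.
With φ₁ = 28.173° = 0.491712 rad and θ = 340° = 5.934119 rad:
Applying the spherical law of cosines for sides, sin φ₂ = sin φ₁ cos δ + cos φ₁ sin δ cos θ = 0.847821, so φ₂ = 57.975°.
Then Δλ = atan2(-0.164611, 0.437516) = -0.359857 rad, from sin θ sin δ cos φ₁ over cos δ − sin φ₁ sin φ₂.
λ₂ = λ₁ + Δλ = -21.936°.
The forward bearing on arrival equals the back-azimuth from the destination plus 180°.
Back-azimuth from P₂ (57.98°, -21.94°) to P₁ (28.17°, -1.32°), with Δλ' = λ₁ − λ₂ = 20.62°: atan2( sin Δλ' cos φ₁ , cos φ₂ sin φ₁ − sin φ₂ cos φ₁ cos Δλ' ) = 145.35°.
Final bearing = (145.35° + 180°) mod 360° = 325.35°.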